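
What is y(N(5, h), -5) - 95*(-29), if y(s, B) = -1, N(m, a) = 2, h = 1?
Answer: 2754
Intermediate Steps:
y(N(5, h), -5) - 95*(-29) = -1 - 95*(-29) = -1 + 2755 = 2754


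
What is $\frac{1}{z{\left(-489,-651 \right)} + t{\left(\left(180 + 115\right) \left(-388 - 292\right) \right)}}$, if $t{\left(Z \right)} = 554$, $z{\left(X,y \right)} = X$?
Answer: $\frac{1}{65} \approx 0.015385$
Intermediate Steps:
$\frac{1}{z{\left(-489,-651 \right)} + t{\left(\left(180 + 115\right) \left(-388 - 292\right) \right)}} = \frac{1}{-489 + 554} = \frac{1}{65}$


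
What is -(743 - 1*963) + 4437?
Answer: 4657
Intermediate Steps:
-(743 - 1*963) + 4437 = -(743 - 963) + 4437 = -1*(-220) + 4437 = 220 + 4437 = 4657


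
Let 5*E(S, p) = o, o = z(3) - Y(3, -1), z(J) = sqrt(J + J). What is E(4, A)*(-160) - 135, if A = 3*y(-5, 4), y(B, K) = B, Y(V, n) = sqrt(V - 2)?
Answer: -103 - 32*sqrt(6) ≈ -181.38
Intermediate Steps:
Y(V, n) = sqrt(-2 + V)
z(J) = sqrt(2)*sqrt(J) (z(J) = sqrt(2*J) = sqrt(2)*sqrt(J))
o = -1 + sqrt(6) (o = sqrt(2)*sqrt(3) - sqrt(-2 + 3) = sqrt(6) - sqrt(1) = sqrt(6) - 1*1 = sqrt(6) - 1 = -1 + sqrt(6) ≈ 1.4495)
A = -15 (A = 3*(-5) = -15)
E(S, p) = -1/5 + sqrt(6)/5 (E(S, p) = (-1 + sqrt(6))/5 = -1/5 + sqrt(6)/5)
E(4, A)*(-160) - 135 = (-1/5 + sqrt(6)/5)*(-160) - 135 = (32 - 32*sqrt(6)) - 135 = -103 - 32*sqrt(6)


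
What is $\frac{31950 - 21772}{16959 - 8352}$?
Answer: $\frac{10178}{8607} \approx 1.1825$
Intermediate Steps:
$\frac{31950 - 21772}{16959 - 8352} = \frac{10178}{8607}$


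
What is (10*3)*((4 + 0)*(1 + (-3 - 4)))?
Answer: -720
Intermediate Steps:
(10*3)*((4 + 0)*(1 + (-3 - 4))) = 30*(4*(1 - 7)) = 30*(4*(-6)) = 30*(-24) = -720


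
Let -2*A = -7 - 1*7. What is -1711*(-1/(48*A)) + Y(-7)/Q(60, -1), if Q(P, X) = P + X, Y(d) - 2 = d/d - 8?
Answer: 99269/19824 ≈ 5.0075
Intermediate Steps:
Y(d) = -5 (Y(d) = 2 + (d/d - 8) = 2 + (1 - 8) = 2 - 7 = -5)
A = 7 (A = -(-7 - 1*7)/2 = -(-7 - 7)/2 = -½*(-14) = 7)
-1711*(-1/(48*A)) + Y(-7)/Q(60, -1) = -1711/((7*4)*(-12)) - 5/(60 - 1) = -1711/(28*(-12)) - 5/59 = -1711/(-336) - 5*1/59 = -1711*(-1/336) - 5/59 = 1711/336 - 5/59 = 99269/19824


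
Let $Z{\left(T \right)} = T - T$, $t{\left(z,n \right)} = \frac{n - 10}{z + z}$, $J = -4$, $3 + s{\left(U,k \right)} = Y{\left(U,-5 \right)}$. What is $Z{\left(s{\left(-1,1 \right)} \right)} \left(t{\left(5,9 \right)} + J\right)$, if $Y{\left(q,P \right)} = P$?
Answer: $0$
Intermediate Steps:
$s{\left(U,k \right)} = -8$ ($s{\left(U,k \right)} = -3 - 5 = -8$)
$t{\left(z,n \right)} = \frac{-10 + n}{2 z}$
$Z{\left(T \right)} = 0$
$Z{\left(s{\left(-1,1 \right)} \right)} \left(t{\left(5,9 \right)} + J\right) = 0 \left(\frac{-10 + 9}{2 \cdot 5} - 4\right) = 0 \left(\frac{1}{2} \cdot \frac{1}{5} \left(-1\right) - 4\right) = 0 \left(- \frac{1}{10} - 4\right) = 0 \left(- \frac{41}{10}\right) = 0$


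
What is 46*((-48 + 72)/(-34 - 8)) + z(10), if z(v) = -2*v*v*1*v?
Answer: -14184/7 ≈ -2026.3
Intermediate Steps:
z(v) = -2*v**3 (z(v) = -2*v**2*v = -2*v**3)
46*((-48 + 72)/(-34 - 8)) + z(10) = 46*((-48 + 72)/(-34 - 8)) - 2*10**3 = 46*(24/(-42)) - 2*1000 = 46*(24*(-1/42)) - 2000 = 46*(-4/7) - 2000 = -184/7 - 2000 = -14184/7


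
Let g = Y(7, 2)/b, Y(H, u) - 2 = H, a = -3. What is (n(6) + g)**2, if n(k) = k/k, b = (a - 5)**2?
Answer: 5329/4096 ≈ 1.3010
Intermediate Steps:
b = 64 (b = (-3 - 5)**2 = (-8)**2 = 64)
Y(H, u) = 2 + H
g = 9/64 (g = (2 + 7)/64 = 9*(1/64) = 9/64 ≈ 0.14063)
n(k) = 1
(n(6) + g)**2 = (1 + 9/64)**2 = (73/64)**2 = 5329/4096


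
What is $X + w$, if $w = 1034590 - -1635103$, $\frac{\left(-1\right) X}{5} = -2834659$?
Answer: $16842988$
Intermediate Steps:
$X = 14173295$ ($X = \left(-5\right) \left(-2834659\right) = 14173295$)
$w = 2669693$ ($w = 1034590 + 1635103 = 2669693$)
$X + w = 14173295 + 2669693 = 16842988$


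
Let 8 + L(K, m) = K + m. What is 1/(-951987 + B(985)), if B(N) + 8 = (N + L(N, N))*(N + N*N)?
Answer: 1/2861203875 ≈ 3.4950e-10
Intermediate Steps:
L(K, m) = -8 + K + m (L(K, m) = -8 + (K + m) = -8 + K + m)
B(N) = -8 + (-8 + 3*N)*(N + N**2) (B(N) = -8 + (N + (-8 + N + N))*(N + N*N) = -8 + (N + (-8 + 2*N))*(N + N**2) = -8 + (-8 + 3*N)*(N + N**2))
1/(-951987 + B(985)) = 1/(-951987 + (-8 - 8*985 - 5*985**2 + 3*985**3)) = 1/(-951987 + (-8 - 7880 - 5*970225 + 3*955671625)) = 1/(-951987 + (-8 - 7880 - 4851125 + 2867014875)) = 1/(-951987 + 2862155862) = 1/2861203875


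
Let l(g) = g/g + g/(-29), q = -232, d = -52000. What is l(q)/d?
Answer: -9/52000 ≈ -0.00017308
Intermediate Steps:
l(g) = 1 - g/29 (l(g) = 1 + g*(-1/29) = 1 - g/29)
l(q)/d = (1 - 1/29*(-232))/(-52000) = (1 + 8)*(-1/52000) = 9*(-1/52000) = -9/52000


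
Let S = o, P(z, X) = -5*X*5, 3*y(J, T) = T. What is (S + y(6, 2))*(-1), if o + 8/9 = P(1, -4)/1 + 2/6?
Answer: -901/9 ≈ -100.11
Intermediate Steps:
y(J, T) = T/3
P(z, X) = -25*X
o = 895/9 (o = -8/9 + (-25*(-4)/1 + 2/6) = -8/9 + (100*1 + 2*(⅙)) = -8/9 + (100 + ⅓) = -8/9 + 301/3 = 895/9 ≈ 99.444)
S = 895/9 ≈ 99.444
(S + y(6, 2))*(-1) = (895/9 + (⅓)*2)*(-1) = (895/9 + ⅔)*(-1) = (901/9)*(-1) = -901/9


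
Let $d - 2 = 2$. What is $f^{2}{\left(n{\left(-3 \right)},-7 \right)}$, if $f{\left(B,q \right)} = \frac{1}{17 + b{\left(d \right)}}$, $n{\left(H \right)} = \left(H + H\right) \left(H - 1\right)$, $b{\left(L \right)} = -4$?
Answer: $\frac{1}{169} \approx 0.0059172$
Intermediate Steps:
$d = 4$ ($d = 2 + 2 = 4$)
$n{\left(H \right)} = 2 H \left(-1 + H\right)$
$f{\left(B,q \right)} = \frac{1}{13}$ ($f{\left(B,q \right)} = \frac{1}{17 - 4} = \frac{1}{13}$)
$f^{2}{\left(n{\left(-3 \right)},-7 \right)} = \left(\frac{1}{13}\right)^{2} = \frac{1}{169}$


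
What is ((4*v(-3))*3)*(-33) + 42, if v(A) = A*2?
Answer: 2418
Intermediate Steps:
v(A) = 2*A
((4*v(-3))*3)*(-33) + 42 = ((4*(2*(-3)))*3)*(-33) + 42 = ((4*(-6))*3)*(-33) + 42 = -24*3*(-33) + 42 = -72*(-33) + 42 = 2376 + 42 = 2418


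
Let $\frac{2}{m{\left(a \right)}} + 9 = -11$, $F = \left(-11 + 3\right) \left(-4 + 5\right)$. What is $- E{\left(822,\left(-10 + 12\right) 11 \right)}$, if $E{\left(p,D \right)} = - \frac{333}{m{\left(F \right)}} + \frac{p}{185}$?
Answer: $- \frac{616872}{185} \approx -3334.4$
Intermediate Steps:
$F = -8$ ($F = \left(-8\right) 1 = -8$)
$m{\left(a \right)} = - \frac{1}{10}$ ($m{\left(a \right)} = \frac{2}{-9 - 11} = \frac{2}{-20} = 2 \left(- \frac{1}{20}\right) = - \frac{1}{10}$)
$E{\left(p,D \right)} = 3330 + \frac{p}{185}$ ($E{\left(p,D \right)} = - \frac{333}{- \frac{1}{10}} + \frac{p}{185} = \left(-333\right) \left(-10\right) + p \frac{1}{185} = 3330 + \frac{p}{185}$)
$- E{\left(822,\left(-10 + 12\right) 11 \right)} = - (3330 + \frac{1}{185} \cdot 822) = - (3330 + \frac{822}{185}) = \left(-1\right) \frac{616872}{185} = - \frac{616872}{185}$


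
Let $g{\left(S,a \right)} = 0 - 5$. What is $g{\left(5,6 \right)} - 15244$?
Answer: $-15249$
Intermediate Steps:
$g{\left(S,a \right)} = -5$ ($g{\left(S,a \right)} = 0 - 5 = -5$)
$g{\left(5,6 \right)} - 15244 = -5 - 15244 = -15249$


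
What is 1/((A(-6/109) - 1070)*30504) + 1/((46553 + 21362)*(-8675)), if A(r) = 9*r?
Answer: -67778054861/2097023461339692000 ≈ -3.2321e-8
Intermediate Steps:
1/((A(-6/109) - 1070)*30504) + 1/((46553 + 21362)*(-8675)) = 1/(9*(-6/109) - 1070*30504) + 1/((46553 + 21362)*(-8675)) = (1/30504)/(9*(-6*1/109) - 1070) - 1/8675/67915 = (1/30504)/(9*(-6/109) - 1070) + (1/67915)*(-1/8675) = (1/30504)/(-54/109 - 1070) - 1/589162625 = (1/30504)/(-116684/109) - 1/589162625 = -109/116684*1/30504 - 1/589162625 = -109/3559328736 - 1/589162625 = -67778054861/2097023461339692000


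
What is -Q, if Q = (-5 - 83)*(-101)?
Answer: -8888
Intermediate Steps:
Q = 8888 (Q = -88*(-101) = 8888)
-Q = -1*8888 = -8888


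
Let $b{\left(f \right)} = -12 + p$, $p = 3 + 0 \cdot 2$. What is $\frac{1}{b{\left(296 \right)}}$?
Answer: $- \frac{1}{9} \approx -0.11111$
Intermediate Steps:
$p = 3$ ($p = 3 + 0 = 3$)
$b{\left(f \right)} = -9$ ($b{\left(f \right)} = -12 + 3 = -9$)
$\frac{1}{b{\left(296 \right)}} = \frac{1}{-9} = - \frac{1}{9}$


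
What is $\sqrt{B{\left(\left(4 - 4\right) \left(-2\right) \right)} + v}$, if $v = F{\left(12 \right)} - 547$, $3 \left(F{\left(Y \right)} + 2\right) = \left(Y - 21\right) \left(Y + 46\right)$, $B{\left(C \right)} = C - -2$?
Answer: $i \sqrt{721} \approx 26.851 i$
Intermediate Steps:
$B{\left(C \right)} = 2 + C$ ($B{\left(C \right)} = C + 2 = 2 + C$)
$F{\left(Y \right)} = -2 + \frac{\left(-21 + Y\right) \left(46 + Y\right)}{3}$ ($F{\left(Y \right)} = -2 + \frac{\left(Y - 21\right) \left(Y + 46\right)}{3} = -2 + \frac{\left(-21 + Y\right) \left(46 + Y\right)}{3}$)
$v = -723$ ($v = \left(-324 + \frac{12^{2}}{3} + \frac{25}{3} \cdot 12\right) - 547 = \left(-324 + \frac{1}{3} \cdot 144 + 100\right) - 547 = \left(-324 + 48 + 100\right) - 547 = -176 - 547 = -723$)
$\sqrt{B{\left(\left(4 - 4\right) \left(-2\right) \right)} + v} = \sqrt{\left(2 + \left(4 - 4\right) \left(-2\right)\right) - 723} = \sqrt{\left(2 + 0 \left(-2\right)\right) - 723} = \sqrt{\left(2 + 0\right) - 723} = \sqrt{2 - 723} = \sqrt{-721} = i \sqrt{721}$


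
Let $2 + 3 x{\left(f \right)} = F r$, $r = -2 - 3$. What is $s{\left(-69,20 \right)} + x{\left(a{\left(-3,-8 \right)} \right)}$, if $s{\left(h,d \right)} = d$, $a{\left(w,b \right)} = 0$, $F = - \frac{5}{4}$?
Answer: $\frac{257}{12} \approx 21.417$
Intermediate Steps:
$F = - \frac{5}{4}$ ($F = \left(-5\right) \frac{1}{4} = - \frac{5}{4} \approx -1.25$)
$r = -5$ ($r = -2 - 3 = -5$)
$x{\left(f \right)} = \frac{17}{12}$ ($x{\left(f \right)} = - \frac{2}{3} + \frac{\left(- \frac{5}{4}\right) \left(-5\right)}{3} = - \frac{2}{3} + \frac{1}{3} \cdot \frac{25}{4} = - \frac{2}{3} + \frac{25}{12} = \frac{17}{12}$)
$s{\left(-69,20 \right)} + x{\left(a{\left(-3,-8 \right)} \right)} = 20 + \frac{17}{12} = \frac{257}{12}$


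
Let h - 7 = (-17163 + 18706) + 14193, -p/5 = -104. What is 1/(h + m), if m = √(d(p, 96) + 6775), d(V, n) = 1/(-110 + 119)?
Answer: 141687/2230517465 - 12*√3811/2230517465 ≈ 6.3190e-5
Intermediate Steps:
p = 520 (p = -5*(-104) = 520)
d(V, n) = ⅑ (d(V, n) = 1/9 = ⅑)
m = 4*√3811/3 (m = √(⅑ + 6775) = √(60976/9) = 4*√3811/3 ≈ 82.311)
h = 15743 (h = 7 + ((-17163 + 18706) + 14193) = 7 + (1543 + 14193) = 7 + 15736 = 15743)
1/(h + m) = 1/(15743 + 4*√3811/3)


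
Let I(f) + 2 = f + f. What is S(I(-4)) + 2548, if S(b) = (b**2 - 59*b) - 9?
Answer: 3229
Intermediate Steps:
I(f) = -2 + 2*f (I(f) = -2 + (f + f) = -2 + 2*f)
S(b) = -9 + b**2 - 59*b
S(I(-4)) + 2548 = (-9 + (-2 + 2*(-4))**2 - 59*(-2 + 2*(-4))) + 2548 = (-9 + (-2 - 8)**2 - 59*(-2 - 8)) + 2548 = (-9 + (-10)**2 - 59*(-10)) + 2548 = (-9 + 100 + 590) + 2548 = 681 + 2548 = 3229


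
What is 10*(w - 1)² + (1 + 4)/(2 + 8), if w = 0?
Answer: 21/2 ≈ 10.500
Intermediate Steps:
10*(w - 1)² + (1 + 4)/(2 + 8) = 10*(0 - 1)² + (1 + 4)/(2 + 8) = 10*(-1)² + 5/10 = 10*1 + 5*(⅒) = 10 + ½ = 21/2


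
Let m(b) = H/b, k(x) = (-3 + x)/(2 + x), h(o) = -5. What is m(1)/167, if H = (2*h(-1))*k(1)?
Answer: 20/501 ≈ 0.039920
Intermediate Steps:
k(x) = (-3 + x)/(2 + x)
H = 20/3 (H = (2*(-5))*((-3 + 1)/(2 + 1)) = -10*(-2)/3 = -10*(-⅔) = 20/3 ≈ 6.6667)
m(b) = 20/(3*b)
m(1)/167 = ((20/3)/1)/167 = ((20/3)*1)*(1/167) = (20/3)*(1/167) = 20/501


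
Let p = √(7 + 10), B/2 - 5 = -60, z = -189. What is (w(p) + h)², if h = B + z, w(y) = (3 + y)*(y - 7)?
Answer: 92081 + 2424*√17 ≈ 1.0208e+5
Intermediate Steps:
B = -110 (B = 10 + 2*(-60) = 10 - 120 = -110)
p = √17 ≈ 4.1231
w(y) = (-7 + y)*(3 + y) (w(y) = (3 + y)*(-7 + y) = (-7 + y)*(3 + y))
h = -299 (h = -110 - 189 = -299)
(w(p) + h)² = ((-21 + (√17)² - 4*√17) - 299)² = ((-21 + 17 - 4*√17) - 299)² = ((-4 - 4*√17) - 299)² = (-303 - 4*√17)²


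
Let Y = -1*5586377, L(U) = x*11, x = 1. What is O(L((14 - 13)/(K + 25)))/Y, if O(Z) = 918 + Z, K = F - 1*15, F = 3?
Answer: -929/5586377 ≈ -0.00016630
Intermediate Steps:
K = -12 (K = 3 - 1*15 = 3 - 15 = -12)
L(U) = 11 (L(U) = 1*11 = 11)
Y = -5586377
O(L((14 - 13)/(K + 25)))/Y = (918 + 11)/(-5586377) = 929*(-1/5586377) = -929/5586377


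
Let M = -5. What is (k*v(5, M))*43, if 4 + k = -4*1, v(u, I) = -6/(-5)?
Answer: -2064/5 ≈ -412.80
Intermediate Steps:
v(u, I) = 6/5 (v(u, I) = -6*(-⅕) = 6/5)
k = -8 (k = -4 - 4*1 = -4 - 4 = -8)
(k*v(5, M))*43 = -8*6/5*43 = -48/5*43 = -2064/5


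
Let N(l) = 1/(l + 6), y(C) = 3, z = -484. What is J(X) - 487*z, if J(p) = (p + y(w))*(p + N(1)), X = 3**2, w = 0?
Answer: 1650724/7 ≈ 2.3582e+5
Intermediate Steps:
X = 9
N(l) = 1/(6 + l)
J(p) = (3 + p)*(1/7 + p) (J(p) = (p + 3)*(p + 1/(6 + 1)) = (3 + p)*(p + 1/7) = (3 + p)*(1/7 + p))
J(X) - 487*z = (3/7 + 9**2 + (22/7)*9) - 487*(-484) = (3/7 + 81 + 198/7) + 235708 = 768/7 + 235708 = 1650724/7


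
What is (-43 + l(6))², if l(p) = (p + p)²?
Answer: 10201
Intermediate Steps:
l(p) = 4*p² (l(p) = (2*p)² = 4*p²)
(-43 + l(6))² = (-43 + 4*6²)² = (-43 + 4*36)² = (-43 + 144)² = 101² = 10201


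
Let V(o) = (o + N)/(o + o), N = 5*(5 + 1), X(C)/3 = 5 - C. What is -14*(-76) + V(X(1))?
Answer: 4263/4 ≈ 1065.8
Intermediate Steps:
X(C) = 15 - 3*C (X(C) = 3*(5 - C) = 15 - 3*C)
N = 30 (N = 5*6 = 30)
V(o) = (30 + o)/(2*o) (V(o) = (o + 30)/(o + o) = (30 + o)/((2*o)) = (30 + o)*(1/(2*o)) = (30 + o)/(2*o))
-14*(-76) + V(X(1)) = -14*(-76) + (30 + (15 - 3*1))/(2*(15 - 3*1)) = 1064 + (30 + (15 - 3))/(2*(15 - 3)) = 1064 + (½)*(30 + 12)/12 = 1064 + (½)*(1/12)*42 = 1064 + 7/4 = 4263/4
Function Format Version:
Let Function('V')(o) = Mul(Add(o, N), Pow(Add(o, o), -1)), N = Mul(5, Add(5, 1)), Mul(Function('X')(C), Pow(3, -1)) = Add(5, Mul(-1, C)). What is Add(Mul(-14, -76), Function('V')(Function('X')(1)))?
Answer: Rational(4263, 4) ≈ 1065.8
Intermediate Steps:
Function('X')(C) = Add(15, Mul(-3, C)) (Function('X')(C) = Mul(3, Add(5, Mul(-1, C))) = Add(15, Mul(-3, C)))
N = 30 (N = Mul(5, 6) = 30)
Function('V')(o) = Mul(Rational(1, 2), Pow(o, -1), Add(30, o)) (Function('V')(o) = Mul(Add(o, 30), Pow(Add(o, o), -1)) = Mul(Add(30, o), Pow(Mul(2, o), -1)) = Mul(Add(30, o), Mul(Rational(1, 2), Pow(o, -1))) = Mul(Rational(1, 2), Pow(o, -1), Add(30, o)))
Add(Mul(-14, -76), Function('V')(Function('X')(1))) = Add(Mul(-14, -76), Mul(Rational(1, 2), Pow(Add(15, Mul(-3, 1)), -1), Add(30, Add(15, Mul(-3, 1))))) = Add(1064, Mul(Rational(1, 2), Pow(Add(15, -3), -1), Add(30, Add(15, -3)))) = Add(1064, Mul(Rational(1, 2), Pow(12, -1), Add(30, 12))) = Add(1064, Mul(Rational(1, 2), Rational(1, 12), 42)) = Add(1064, Rational(7, 4)) = Rational(4263, 4)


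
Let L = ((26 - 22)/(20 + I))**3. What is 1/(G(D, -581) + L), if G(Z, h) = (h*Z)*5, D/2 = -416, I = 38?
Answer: 24389/58947237448 ≈ 4.1374e-7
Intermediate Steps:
D = -832 (D = 2*(-416) = -832)
G(Z, h) = 5*Z*h (G(Z, h) = (Z*h)*5 = 5*Z*h)
L = 8/24389 (L = ((26 - 22)/(20 + 38))**3 = (4/58)**3 = (4*(1/58))**3 = (2/29)**3 = 8/24389 ≈ 0.00032802)
1/(G(D, -581) + L) = 1/(5*(-832)*(-581) + 8/24389) = 1/(2416960 + 8/24389) = 1/(58947237448/24389) = 24389/58947237448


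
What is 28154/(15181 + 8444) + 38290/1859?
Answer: 136705648/6274125 ≈ 21.789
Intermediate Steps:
28154/(15181 + 8444) + 38290/1859 = 28154/23625 + 38290*(1/1859) = 28154*(1/23625) + 38290/1859 = 4022/3375 + 38290/1859 = 136705648/6274125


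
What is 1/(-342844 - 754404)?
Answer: -1/1097248 ≈ -9.1137e-7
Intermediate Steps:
1/(-342844 - 754404) = 1/(-1097248) = -1/1097248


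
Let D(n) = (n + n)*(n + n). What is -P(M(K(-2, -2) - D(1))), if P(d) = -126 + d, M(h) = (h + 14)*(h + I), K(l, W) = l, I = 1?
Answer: 166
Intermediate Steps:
D(n) = 4*n² (D(n) = (2*n)*(2*n) = 4*n²)
M(h) = (1 + h)*(14 + h) (M(h) = (h + 14)*(h + 1) = (14 + h)*(1 + h) = (1 + h)*(14 + h))
-P(M(K(-2, -2) - D(1))) = -(-126 + (14 + (-2 - 4*1²)² + 15*(-2 - 4*1²))) = -(-126 + (14 + (-2 - 4)² + 15*(-2 - 4))) = -(-126 + (14 + (-6)² + 15*(-6))) = -(-126 + (14 + 36 - 90)) = -(-126 - 40) = -1*(-166) = 166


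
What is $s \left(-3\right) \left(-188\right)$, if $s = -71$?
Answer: $-40044$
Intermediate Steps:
$s \left(-3\right) \left(-188\right) = \left(-71\right) \left(-3\right) \left(-188\right) = 213 \left(-188\right) = -40044$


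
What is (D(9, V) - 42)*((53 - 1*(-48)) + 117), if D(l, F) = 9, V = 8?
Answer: -7194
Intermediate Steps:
(D(9, V) - 42)*((53 - 1*(-48)) + 117) = (9 - 42)*((53 - 1*(-48)) + 117) = -33*((53 + 48) + 117) = -33*(101 + 117) = -33*218 = -7194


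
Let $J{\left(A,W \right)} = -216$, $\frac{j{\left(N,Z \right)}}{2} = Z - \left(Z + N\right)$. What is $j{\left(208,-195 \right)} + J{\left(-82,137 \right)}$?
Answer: $-632$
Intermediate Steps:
$j{\left(N,Z \right)} = - 2 N$ ($j{\left(N,Z \right)} = 2 \left(Z - \left(Z + N\right)\right) = 2 \left(Z - \left(N + Z\right)\right) = 2 \left(- N\right) = - 2 N$)
$j{\left(208,-195 \right)} + J{\left(-82,137 \right)} = \left(-2\right) 208 - 216 = -416 - 216 = -632$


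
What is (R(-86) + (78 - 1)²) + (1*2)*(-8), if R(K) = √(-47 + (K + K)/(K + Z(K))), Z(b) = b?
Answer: 5913 + I*√46 ≈ 5913.0 + 6.7823*I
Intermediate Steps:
R(K) = I*√46 (R(K) = √(-47 + (K + K)/(K + K)) = √(-47 + (2*K)/((2*K))) = √(-47 + (2*K)*(1/(2*K))) = √(-47 + 1) = √(-46) = I*√46)
(R(-86) + (78 - 1)²) + (1*2)*(-8) = (I*√46 + (78 - 1)²) + (1*2)*(-8) = (I*√46 + 77²) + 2*(-8) = (I*√46 + 5929) - 16 = (5929 + I*√46) - 16 = 5913 + I*√46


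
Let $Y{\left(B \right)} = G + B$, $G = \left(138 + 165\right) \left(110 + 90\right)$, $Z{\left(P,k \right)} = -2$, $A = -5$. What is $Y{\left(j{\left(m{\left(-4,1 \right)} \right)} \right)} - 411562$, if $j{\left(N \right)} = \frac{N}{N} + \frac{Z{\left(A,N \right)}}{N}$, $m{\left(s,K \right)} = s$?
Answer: $- \frac{701921}{2} \approx -3.5096 \cdot 10^{5}$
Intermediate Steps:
$G = 60600$ ($G = 303 \cdot 200 = 60600$)
$j{\left(N \right)} = 1 - \frac{2}{N}$ ($j{\left(N \right)} = \frac{N}{N} - \frac{2}{N} = 1 - \frac{2}{N}$)
$Y{\left(B \right)} = 60600 + B$
$Y{\left(j{\left(m{\left(-4,1 \right)} \right)} \right)} - 411562 = \left(60600 + \frac{-2 - 4}{-4}\right) - 411562 = \left(60600 - - \frac{3}{2}\right) - 411562 = \left(60600 + \frac{3}{2}\right) - 411562 = \frac{121203}{2} - 411562 = - \frac{701921}{2}$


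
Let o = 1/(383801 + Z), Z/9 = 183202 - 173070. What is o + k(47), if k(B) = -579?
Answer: -275018630/474989 ≈ -579.00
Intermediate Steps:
Z = 91188 (Z = 9*(183202 - 173070) = 9*10132 = 91188)
o = 1/474989 (o = 1/(383801 + 91188) = 1/474989 ≈ 2.1053e-6)
o + k(47) = 1/474989 - 579 = -275018630/474989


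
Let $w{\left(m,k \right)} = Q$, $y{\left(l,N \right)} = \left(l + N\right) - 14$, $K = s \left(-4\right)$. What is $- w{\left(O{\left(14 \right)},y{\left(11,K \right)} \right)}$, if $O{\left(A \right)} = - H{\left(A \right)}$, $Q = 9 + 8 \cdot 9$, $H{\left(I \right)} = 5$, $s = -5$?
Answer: $-81$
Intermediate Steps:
$K = 20$ ($K = \left(-5\right) \left(-4\right) = 20$)
$Q = 81$ ($Q = 9 + 72 = 81$)
$y{\left(l,N \right)} = -14 + N + l$ ($y{\left(l,N \right)} = \left(N + l\right) - 14 = -14 + N + l$)
$O{\left(A \right)} = -5$ ($O{\left(A \right)} = \left(-1\right) 5 = -5$)
$w{\left(m,k \right)} = 81$
$- w{\left(O{\left(14 \right)},y{\left(11,K \right)} \right)} = \left(-1\right) 81 = -81$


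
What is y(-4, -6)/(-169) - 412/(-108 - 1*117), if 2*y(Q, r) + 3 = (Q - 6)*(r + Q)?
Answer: 117431/76050 ≈ 1.5441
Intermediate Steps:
y(Q, r) = -3/2 + (-6 + Q)*(Q + r)/2 (y(Q, r) = -3/2 + ((Q - 6)*(r + Q))/2 = -3/2 + ((-6 + Q)*(Q + r))/2 = -3/2 + (-6 + Q)*(Q + r)/2)
y(-4, -6)/(-169) - 412/(-108 - 1*117) = (-3/2 + (½)*(-4)² - 3*(-4) - 3*(-6) + (½)*(-4)*(-6))/(-169) - 412/(-108 - 1*117) = (-3/2 + (½)*16 + 12 + 18 + 12)*(-1/169) - 412/(-108 - 117) = (-3/2 + 8 + 12 + 18 + 12)*(-1/169) - 412/(-225) = (97/2)*(-1/169) - 412*(-1/225) = -97/338 + 412/225 = 117431/76050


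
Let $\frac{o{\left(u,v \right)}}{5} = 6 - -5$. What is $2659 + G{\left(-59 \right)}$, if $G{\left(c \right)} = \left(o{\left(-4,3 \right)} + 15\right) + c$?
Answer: $2670$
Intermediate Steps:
$o{\left(u,v \right)} = 55$ ($o{\left(u,v \right)} = 5 \left(6 - -5\right) = 5 \left(6 + 5\right) = 5 \cdot 11 = 55$)
$G{\left(c \right)} = 70 + c$ ($G{\left(c \right)} = \left(55 + 15\right) + c = 70 + c$)
$2659 + G{\left(-59 \right)} = 2659 + \left(70 - 59\right) = 2659 + 11 = 2670$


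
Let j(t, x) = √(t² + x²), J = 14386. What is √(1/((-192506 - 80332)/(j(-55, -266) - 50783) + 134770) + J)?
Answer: √(196924134907022 - 3877602442*√73781)/(2*√(3422148874 - 67385*√73781)) ≈ 119.94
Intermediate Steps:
√(1/((-192506 - 80332)/(j(-55, -266) - 50783) + 134770) + J) = √(1/((-192506 - 80332)/(√((-55)² + (-266)²) - 50783) + 134770) + 14386) = √(1/(-272838/(√(3025 + 70756) - 50783) + 134770) + 14386) = √(1/(-272838/(√73781 - 50783) + 134770) + 14386) = √(1/(-272838/(-50783 + √73781) + 134770) + 14386) = √(1/(134770 - 272838/(-50783 + √73781)) + 14386) = √(14386 + 1/(134770 - 272838/(-50783 + √73781)))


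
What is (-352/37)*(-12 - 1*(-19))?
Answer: -2464/37 ≈ -66.595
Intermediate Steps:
(-352/37)*(-12 - 1*(-19)) = (-352/37)*(-12 + 19) = -8*44/37*7 = -352/37*7 = -2464/37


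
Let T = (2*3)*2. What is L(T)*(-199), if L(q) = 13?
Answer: -2587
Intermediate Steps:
T = 12 (T = 6*2 = 12)
L(T)*(-199) = 13*(-199) = -2587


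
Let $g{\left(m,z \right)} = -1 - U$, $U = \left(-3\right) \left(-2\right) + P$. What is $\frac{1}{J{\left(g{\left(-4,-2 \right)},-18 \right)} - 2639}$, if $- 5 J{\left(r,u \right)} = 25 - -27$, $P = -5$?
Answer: $- \frac{5}{13247} \approx -0.00037744$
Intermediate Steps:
$U = 1$ ($U = \left(-3\right) \left(-2\right) - 5 = 6 - 5 = 1$)
$g{\left(m,z \right)} = -2$ ($g{\left(m,z \right)} = -1 - 1 = -2$)
$J{\left(r,u \right)} = - \frac{52}{5}$ ($J{\left(r,u \right)} = - \frac{25 - -27}{5} = - \frac{25 + 27}{5} = \left(- \frac{1}{5}\right) 52 = - \frac{52}{5}$)
$\frac{1}{J{\left(g{\left(-4,-2 \right)},-18 \right)} - 2639} = \frac{1}{- \frac{52}{5} - 2639} = \frac{1}{- \frac{13247}{5}} = - \frac{5}{13247}$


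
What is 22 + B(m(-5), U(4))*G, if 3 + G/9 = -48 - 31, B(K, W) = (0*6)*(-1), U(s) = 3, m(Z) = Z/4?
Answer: 22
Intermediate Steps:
m(Z) = Z/4 (m(Z) = Z*(1/4) = Z/4)
B(K, W) = 0 (B(K, W) = 0*(-1) = 0)
G = -738 (G = -27 + 9*(-48 - 31) = -27 + 9*(-79) = -27 - 711 = -738)
22 + B(m(-5), U(4))*G = 22 + 0*(-738) = 22 + 0 = 22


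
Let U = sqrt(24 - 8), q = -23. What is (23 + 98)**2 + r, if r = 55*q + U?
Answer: 13380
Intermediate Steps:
U = 4 (U = sqrt(16) = 4)
r = -1261 (r = 55*(-23) + 4 = -1265 + 4 = -1261)
(23 + 98)**2 + r = (23 + 98)**2 - 1261 = 121**2 - 1261 = 14641 - 1261 = 13380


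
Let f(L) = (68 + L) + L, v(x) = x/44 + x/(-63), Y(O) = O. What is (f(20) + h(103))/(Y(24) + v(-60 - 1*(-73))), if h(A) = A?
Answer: 584892/66775 ≈ 8.7591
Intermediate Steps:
v(x) = 19*x/2772 (v(x) = x*(1/44) + x*(-1/63) = x/44 - x/63 = 19*x/2772)
f(L) = 68 + 2*L
(f(20) + h(103))/(Y(24) + v(-60 - 1*(-73))) = ((68 + 2*20) + 103)/(24 + 19*(-60 - 1*(-73))/2772) = ((68 + 40) + 103)/(24 + 19*(-60 + 73)/2772) = (108 + 103)/(24 + (19/2772)*13) = 211/(24 + 247/2772) = 211/(66775/2772) = 211*(2772/66775) = 584892/66775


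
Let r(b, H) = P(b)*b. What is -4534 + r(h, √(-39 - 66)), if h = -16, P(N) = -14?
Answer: -4310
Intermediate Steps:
r(b, H) = -14*b
-4534 + r(h, √(-39 - 66)) = -4534 - 14*(-16) = -4534 + 224 = -4310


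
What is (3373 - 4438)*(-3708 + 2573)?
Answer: 1208775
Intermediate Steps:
(3373 - 4438)*(-3708 + 2573) = -1065*(-1135) = 1208775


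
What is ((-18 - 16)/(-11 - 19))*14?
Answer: 238/15 ≈ 15.867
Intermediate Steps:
((-18 - 16)/(-11 - 19))*14 = -34/(-30)*14 = -34*(-1/30)*14 = (17/15)*14 = 238/15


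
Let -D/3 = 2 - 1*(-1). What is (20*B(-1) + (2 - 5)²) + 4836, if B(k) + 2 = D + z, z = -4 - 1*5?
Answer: 4445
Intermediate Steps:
z = -9 (z = -4 - 5 = -9)
D = -9 (D = -3*(2 - 1*(-1)) = -3*(2 + 1) = -3*3 = -9)
B(k) = -20 (B(k) = -2 + (-9 - 9) = -2 - 18 = -20)
(20*B(-1) + (2 - 5)²) + 4836 = (20*(-20) + (2 - 5)²) + 4836 = (-400 + (-3)²) + 4836 = (-400 + 9) + 4836 = -391 + 4836 = 4445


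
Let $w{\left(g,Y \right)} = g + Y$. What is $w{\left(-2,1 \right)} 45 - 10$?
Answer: $-55$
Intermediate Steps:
$w{\left(g,Y \right)} = Y + g$
$w{\left(-2,1 \right)} 45 - 10 = \left(1 - 2\right) 45 - 10 = \left(-1\right) 45 - 10 = -45 - 10 = -55$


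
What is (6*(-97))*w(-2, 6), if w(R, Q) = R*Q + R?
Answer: 8148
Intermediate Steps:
w(R, Q) = R + Q*R (w(R, Q) = Q*R + R = R + Q*R)
(6*(-97))*w(-2, 6) = (6*(-97))*(-2*(1 + 6)) = -(-1164)*7 = -582*(-14) = 8148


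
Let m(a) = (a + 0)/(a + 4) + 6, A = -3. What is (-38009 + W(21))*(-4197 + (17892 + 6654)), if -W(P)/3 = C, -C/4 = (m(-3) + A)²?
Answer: -773445141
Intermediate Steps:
m(a) = 6 + a/(4 + a) (m(a) = a/(4 + a) + 6 = 6 + a/(4 + a))
C = 0 (C = -4*((24 + 7*(-3))/(4 - 3) - 3)² = -4*((24 - 21)/1 - 3)² = -4*(1*3 - 3)² = -4*(3 - 3)² = -4*0² = -4*0 = 0)
W(P) = 0 (W(P) = -3*0 = 0)
(-38009 + W(21))*(-4197 + (17892 + 6654)) = (-38009 + 0)*(-4197 + (17892 + 6654)) = -38009*(-4197 + 24546) = -38009*20349 = -773445141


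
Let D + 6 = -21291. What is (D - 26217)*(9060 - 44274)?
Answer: 1673157996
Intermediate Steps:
D = -21297 (D = -6 - 21291 = -21297)
(D - 26217)*(9060 - 44274) = (-21297 - 26217)*(9060 - 44274) = -47514*(-35214) = 1673157996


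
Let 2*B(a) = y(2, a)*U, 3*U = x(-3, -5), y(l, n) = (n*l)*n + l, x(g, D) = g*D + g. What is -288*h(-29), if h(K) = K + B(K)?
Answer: -961632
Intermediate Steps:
x(g, D) = g + D*g (x(g, D) = D*g + g = g + D*g)
y(l, n) = l + l*n**2 (y(l, n) = (l*n)*n + l = l*n**2 + l = l + l*n**2)
U = 4 (U = (-3*(1 - 5))/3 = (-3*(-4))/3 = (1/3)*12 = 4)
B(a) = 4 + 4*a**2 (B(a) = ((2*(1 + a**2))*4)/2 = ((2 + 2*a**2)*4)/2 = (8 + 8*a**2)/2 = 4 + 4*a**2)
h(K) = 4 + K + 4*K**2 (h(K) = K + (4 + 4*K**2) = 4 + K + 4*K**2)
-288*h(-29) = -288*(4 - 29 + 4*(-29)**2) = -288*(4 - 29 + 4*841) = -288*(4 - 29 + 3364) = -288*3339 = -961632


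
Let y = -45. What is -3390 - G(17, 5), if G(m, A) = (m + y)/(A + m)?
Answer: -37276/11 ≈ -3388.7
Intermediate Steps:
G(m, A) = (-45 + m)/(A + m) (G(m, A) = (m - 45)/(A + m) = (-45 + m)/(A + m))
-3390 - G(17, 5) = -3390 - (-45 + 17)/(5 + 17) = -3390 - (-28)/22 = -3390 - 1*(-14/11) = -3390 + 14/11 = -37276/11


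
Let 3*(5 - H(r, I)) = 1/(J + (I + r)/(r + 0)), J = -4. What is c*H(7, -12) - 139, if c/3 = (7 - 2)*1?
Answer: -2077/33 ≈ -62.939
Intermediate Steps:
H(r, I) = 5 - 1/(3*(-4 + (I + r)/r)) (H(r, I) = 5 - 1/(3*(-4 + (I + r)/(r + 0))) = 5 - 1/(3*(-4 + (I + r)/r)))
c = 15 (c = 3*((7 - 2)*1) = 3*(5*1) = 3*5 = 15)
c*H(7, -12) - 139 = 15*((-46*7 + 15*(-12))/(3*(-12 - 3*7))) - 139 = 15*((-322 - 180)/(3*(-12 - 21))) - 139 = 15*((⅓)*(-502)/(-33)) - 139 = 15*((⅓)*(-1/33)*(-502)) - 139 = 15*(502/99) - 139 = 2510/33 - 139 = -2077/33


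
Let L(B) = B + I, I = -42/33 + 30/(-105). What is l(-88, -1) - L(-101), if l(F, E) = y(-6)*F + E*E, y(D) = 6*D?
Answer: 251910/77 ≈ 3271.6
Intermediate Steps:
I = -120/77 (I = -42*1/33 + 30*(-1/105) = -14/11 - 2/7 = -120/77 ≈ -1.5584)
L(B) = -120/77 + B (L(B) = B - 120/77 = -120/77 + B)
l(F, E) = E² - 36*F (l(F, E) = (6*(-6))*F + E*E = -36*F + E² = E² - 36*F)
l(-88, -1) - L(-101) = ((-1)² - 36*(-88)) - (-120/77 - 101) = (1 + 3168) - 1*(-7897/77) = 3169 + 7897/77 = 251910/77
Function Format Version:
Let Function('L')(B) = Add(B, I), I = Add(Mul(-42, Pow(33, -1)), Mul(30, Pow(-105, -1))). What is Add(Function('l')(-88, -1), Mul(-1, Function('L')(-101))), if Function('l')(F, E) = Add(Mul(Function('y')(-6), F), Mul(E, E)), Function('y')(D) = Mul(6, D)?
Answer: Rational(251910, 77) ≈ 3271.6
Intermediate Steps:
I = Rational(-120, 77) (I = Add(Mul(-42, Rational(1, 33)), Mul(30, Rational(-1, 105))) = Add(Rational(-14, 11), Rational(-2, 7)) = Rational(-120, 77) ≈ -1.5584)
Function('L')(B) = Add(Rational(-120, 77), B) (Function('L')(B) = Add(B, Rational(-120, 77)) = Add(Rational(-120, 77), B))
Function('l')(F, E) = Add(Pow(E, 2), Mul(-36, F)) (Function('l')(F, E) = Add(Mul(Mul(6, -6), F), Mul(E, E)) = Add(Mul(-36, F), Pow(E, 2)) = Add(Pow(E, 2), Mul(-36, F)))
Add(Function('l')(-88, -1), Mul(-1, Function('L')(-101))) = Add(Add(Pow(-1, 2), Mul(-36, -88)), Mul(-1, Add(Rational(-120, 77), -101))) = Add(Add(1, 3168), Mul(-1, Rational(-7897, 77))) = Add(3169, Rational(7897, 77)) = Rational(251910, 77)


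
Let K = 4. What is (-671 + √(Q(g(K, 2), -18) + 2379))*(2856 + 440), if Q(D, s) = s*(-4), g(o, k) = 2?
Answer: -2211616 + 3296*√2451 ≈ -2.0484e+6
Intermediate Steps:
Q(D, s) = -4*s
(-671 + √(Q(g(K, 2), -18) + 2379))*(2856 + 440) = (-671 + √(-4*(-18) + 2379))*(2856 + 440) = (-671 + √(72 + 2379))*3296 = (-671 + √2451)*3296 = -2211616 + 3296*√2451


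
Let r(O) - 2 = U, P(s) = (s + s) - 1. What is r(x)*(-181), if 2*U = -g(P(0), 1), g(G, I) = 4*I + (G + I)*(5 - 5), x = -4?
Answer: 0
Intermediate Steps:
P(s) = -1 + 2*s (P(s) = 2*s - 1 = -1 + 2*s)
g(G, I) = 4*I (g(G, I) = 4*I + (G + I)*0 = 4*I + 0 = 4*I)
U = -2 (U = (-4)/2 = (-1*4)/2 = (½)*(-4) = -2)
r(O) = 0 (r(O) = 2 - 2 = 0)
r(x)*(-181) = 0*(-181) = 0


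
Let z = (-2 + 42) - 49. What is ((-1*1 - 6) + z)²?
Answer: 256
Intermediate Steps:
z = -9 (z = 40 - 49 = -9)
((-1*1 - 6) + z)² = ((-1*1 - 6) - 9)² = ((-1 - 6) - 9)² = (-7 - 9)² = (-16)² = 256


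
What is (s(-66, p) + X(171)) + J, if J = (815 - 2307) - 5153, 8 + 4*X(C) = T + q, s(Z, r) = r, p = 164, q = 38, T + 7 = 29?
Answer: -6468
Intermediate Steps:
T = 22 (T = -7 + 29 = 22)
X(C) = 13 (X(C) = -2 + (22 + 38)/4 = -2 + (¼)*60 = -2 + 15 = 13)
J = -6645 (J = -1492 - 5153 = -6645)
(s(-66, p) + X(171)) + J = (164 + 13) - 6645 = 177 - 6645 = -6468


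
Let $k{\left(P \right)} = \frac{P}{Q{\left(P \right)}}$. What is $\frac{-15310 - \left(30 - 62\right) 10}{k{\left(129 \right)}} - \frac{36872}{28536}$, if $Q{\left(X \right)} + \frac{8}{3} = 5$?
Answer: $- \frac{125356331}{460143} \approx -272.43$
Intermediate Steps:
$Q{\left(X \right)} = \frac{7}{3}$ ($Q{\left(X \right)} = - \frac{8}{3} + 5 = \frac{7}{3}$)
$k{\left(P \right)} = \frac{3 P}{7}$ ($k{\left(P \right)} = \frac{P}{\frac{7}{3}} = P \frac{3}{7} = \frac{3 P}{7}$)
$\frac{-15310 - \left(30 - 62\right) 10}{k{\left(129 \right)}} - \frac{36872}{28536} = \frac{-15310 - \left(30 - 62\right) 10}{\frac{3}{7} \cdot 129} - \frac{36872}{28536} = \frac{-15310 - \left(-32\right) 10}{\frac{387}{7}} - \frac{4609}{3567} = \left(-15310 - -320\right) \frac{7}{387} - \frac{4609}{3567} = \left(-15310 + 320\right) \frac{7}{387} - \frac{4609}{3567} = \left(-14990\right) \frac{7}{387} - \frac{4609}{3567} = - \frac{104930}{387} - \frac{4609}{3567} = - \frac{125356331}{460143}$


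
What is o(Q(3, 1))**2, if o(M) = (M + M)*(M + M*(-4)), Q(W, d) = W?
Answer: 2916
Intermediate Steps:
o(M) = -6*M**2 (o(M) = (2*M)*(M - 4*M) = (2*M)*(-3*M) = -6*M**2)
o(Q(3, 1))**2 = (-6*3**2)**2 = (-6*9)**2 = (-54)**2 = 2916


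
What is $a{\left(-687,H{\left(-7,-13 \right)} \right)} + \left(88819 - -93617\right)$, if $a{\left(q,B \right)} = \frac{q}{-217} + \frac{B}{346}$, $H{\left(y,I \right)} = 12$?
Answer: $\frac{6848950029}{37541} \approx 1.8244 \cdot 10^{5}$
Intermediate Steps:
$a{\left(q,B \right)} = - \frac{q}{217} + \frac{B}{346}$ ($a{\left(q,B \right)} = q \left(- \frac{1}{217}\right) + B \frac{1}{346} = - \frac{q}{217} + \frac{B}{346}$)
$a{\left(-687,H{\left(-7,-13 \right)} \right)} + \left(88819 - -93617\right) = \left(\left(- \frac{1}{217}\right) \left(-687\right) + \frac{1}{346} \cdot 12\right) + \left(88819 - -93617\right) = \left(\frac{687}{217} + \frac{6}{173}\right) + \left(88819 + 93617\right) = \frac{120153}{37541} + 182436 = \frac{6848950029}{37541}$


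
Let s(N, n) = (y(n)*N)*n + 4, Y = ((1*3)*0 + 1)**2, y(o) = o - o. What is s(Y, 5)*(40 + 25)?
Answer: 260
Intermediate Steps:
y(o) = 0
Y = 1 (Y = (3*0 + 1)**2 = (0 + 1)**2 = 1**2 = 1)
s(N, n) = 4 (s(N, n) = (0*N)*n + 4 = 0*n + 4 = 0 + 4 = 4)
s(Y, 5)*(40 + 25) = 4*(40 + 25) = 4*65 = 260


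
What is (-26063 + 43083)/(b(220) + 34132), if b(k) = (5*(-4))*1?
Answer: 4255/8528 ≈ 0.49894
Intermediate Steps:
b(k) = -20 (b(k) = -20*1 = -20)
(-26063 + 43083)/(b(220) + 34132) = (-26063 + 43083)/(-20 + 34132) = 17020/34112 = 17020*(1/34112) = 4255/8528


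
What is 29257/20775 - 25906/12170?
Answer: -18213946/25283175 ≈ -0.72040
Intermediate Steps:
29257/20775 - 25906/12170 = 29257*(1/20775) - 25906*1/12170 = 29257/20775 - 12953/6085 = -18213946/25283175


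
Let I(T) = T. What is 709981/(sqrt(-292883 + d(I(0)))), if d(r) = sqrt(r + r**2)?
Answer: -709981*I*sqrt(292883)/292883 ≈ -1311.9*I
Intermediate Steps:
709981/(sqrt(-292883 + d(I(0)))) = 709981/(sqrt(-292883 + sqrt(0*(1 + 0)))) = 709981/(sqrt(-292883 + sqrt(0*1))) = 709981/(sqrt(-292883 + sqrt(0))) = 709981/(sqrt(-292883 + 0)) = 709981/(sqrt(-292883)) = 709981/((I*sqrt(292883))) = 709981*(-I*sqrt(292883)/292883) = -709981*I*sqrt(292883)/292883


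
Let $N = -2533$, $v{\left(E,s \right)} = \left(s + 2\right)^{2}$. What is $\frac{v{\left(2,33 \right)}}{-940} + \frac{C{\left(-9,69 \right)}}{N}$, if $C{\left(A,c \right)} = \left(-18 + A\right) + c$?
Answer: $- \frac{628481}{476204} \approx -1.3198$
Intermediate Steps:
$v{\left(E,s \right)} = \left(2 + s\right)^{2}$
$C{\left(A,c \right)} = -18 + A + c$
$\frac{v{\left(2,33 \right)}}{-940} + \frac{C{\left(-9,69 \right)}}{N} = \frac{\left(2 + 33\right)^{2}}{-940} + \frac{-18 - 9 + 69}{-2533} = 35^{2} \left(- \frac{1}{940}\right) + 42 \left(- \frac{1}{2533}\right) = 1225 \left(- \frac{1}{940}\right) - \frac{42}{2533} = - \frac{245}{188} - \frac{42}{2533} = - \frac{628481}{476204}$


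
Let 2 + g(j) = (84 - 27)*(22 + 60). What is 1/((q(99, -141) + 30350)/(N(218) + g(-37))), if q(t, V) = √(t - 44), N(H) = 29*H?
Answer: 66733580/184224489 - 10994*√55/921122445 ≈ 0.36215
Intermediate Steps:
g(j) = 4672 (g(j) = -2 + (84 - 27)*(22 + 60) = -2 + 57*82 = -2 + 4674 = 4672)
q(t, V) = √(-44 + t)
1/((q(99, -141) + 30350)/(N(218) + g(-37))) = 1/((√(-44 + 99) + 30350)/(29*218 + 4672)) = 1/((√55 + 30350)/(6322 + 4672)) = 1/((30350 + √55)/10994) = 1/((30350 + √55)*(1/10994)) = 1/(15175/5497 + √55/10994)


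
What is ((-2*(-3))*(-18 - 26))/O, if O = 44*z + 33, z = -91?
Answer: 24/361 ≈ 0.066482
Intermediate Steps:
O = -3971 (O = 44*(-91) + 33 = -4004 + 33 = -3971)
((-2*(-3))*(-18 - 26))/O = ((-2*(-3))*(-18 - 26))/(-3971) = (6*(-44))*(-1/3971) = -264*(-1/3971) = 24/361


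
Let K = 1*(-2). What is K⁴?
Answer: 16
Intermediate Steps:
K = -2
K⁴ = (-2)⁴ = 16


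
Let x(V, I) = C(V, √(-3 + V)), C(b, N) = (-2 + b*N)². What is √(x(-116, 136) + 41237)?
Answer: √(-1560023 + 464*I*√119) ≈ 2.026 + 1249.0*I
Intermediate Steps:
C(b, N) = (-2 + N*b)²
x(V, I) = (-2 + V*√(-3 + V))² (x(V, I) = (-2 + √(-3 + V)*V)² = (-2 + V*√(-3 + V))²)
√(x(-116, 136) + 41237) = √((-2 - 116*√(-3 - 116))² + 41237) = √((-2 - 116*I*√119)² + 41237) = √(41237 + (-2 - 116*I*√119)²)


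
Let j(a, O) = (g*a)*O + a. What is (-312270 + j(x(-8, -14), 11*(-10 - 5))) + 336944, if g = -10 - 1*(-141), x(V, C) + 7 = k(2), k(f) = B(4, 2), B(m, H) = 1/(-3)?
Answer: 549530/3 ≈ 1.8318e+5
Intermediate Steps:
B(m, H) = -⅓
k(f) = -⅓
x(V, C) = -22/3 (x(V, C) = -7 - ⅓ = -22/3)
g = 131 (g = -10 + 141 = 131)
j(a, O) = a + 131*O*a (j(a, O) = (131*a)*O + a = 131*O*a + a = a + 131*O*a)
(-312270 + j(x(-8, -14), 11*(-10 - 5))) + 336944 = (-312270 - 22*(1 + 131*(11*(-10 - 5)))/3) + 336944 = (-312270 - 22*(1 + 131*(11*(-15)))/3) + 336944 = (-312270 - 22*(1 + 131*(-165))/3) + 336944 = (-312270 - 22*(1 - 21615)/3) + 336944 = (-312270 - 22/3*(-21614)) + 336944 = (-312270 + 475508/3) + 336944 = -461302/3 + 336944 = 549530/3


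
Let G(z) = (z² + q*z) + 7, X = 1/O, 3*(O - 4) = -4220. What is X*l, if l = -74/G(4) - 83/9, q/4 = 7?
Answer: 1319/189360 ≈ 0.0069656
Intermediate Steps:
q = 28 (q = 4*7 = 28)
O = -4208/3 (O = 4 + (⅓)*(-4220) = 4 - 4220/3 = -4208/3 ≈ -1402.7)
X = -3/4208 (X = 1/(-4208/3) = -3/4208 ≈ -0.00071293)
G(z) = 7 + z² + 28*z (G(z) = (z² + 28*z) + 7 = 7 + z² + 28*z)
l = -1319/135 (l = -74/(7 + 4² + 28*4) - 83/9 = -74/(7 + 16 + 112) - 83*⅑ = -74/135 - 83/9 = -1319/135 ≈ -9.7704)
X*l = -3/4208*(-1319/135) = 1319/189360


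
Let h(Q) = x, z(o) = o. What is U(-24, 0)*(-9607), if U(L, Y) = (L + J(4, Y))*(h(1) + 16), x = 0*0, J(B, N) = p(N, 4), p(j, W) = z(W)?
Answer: 3074240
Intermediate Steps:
p(j, W) = W
J(B, N) = 4
x = 0
h(Q) = 0
U(L, Y) = 64 + 16*L (U(L, Y) = (L + 4)*(0 + 16) = (4 + L)*16 = 64 + 16*L)
U(-24, 0)*(-9607) = (64 + 16*(-24))*(-9607) = (64 - 384)*(-9607) = -320*(-9607) = 3074240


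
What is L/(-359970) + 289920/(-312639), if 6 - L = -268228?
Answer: -31370485321/18756776805 ≈ -1.6725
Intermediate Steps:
L = 268234 (L = 6 - 1*(-268228) = 6 + 268228 = 268234)
L/(-359970) + 289920/(-312639) = 268234/(-359970) + 289920/(-312639) = 268234*(-1/359970) + 289920*(-1/312639) = -134117/179985 - 96640/104213 = -31370485321/18756776805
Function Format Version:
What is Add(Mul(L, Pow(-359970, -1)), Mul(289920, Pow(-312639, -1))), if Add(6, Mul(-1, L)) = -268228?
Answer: Rational(-31370485321, 18756776805) ≈ -1.6725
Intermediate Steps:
L = 268234 (L = Add(6, Mul(-1, -268228)) = Add(6, 268228) = 268234)
Add(Mul(L, Pow(-359970, -1)), Mul(289920, Pow(-312639, -1))) = Add(Mul(268234, Pow(-359970, -1)), Mul(289920, Pow(-312639, -1))) = Add(Mul(268234, Rational(-1, 359970)), Mul(289920, Rational(-1, 312639))) = Add(Rational(-134117, 179985), Rational(-96640, 104213)) = Rational(-31370485321, 18756776805)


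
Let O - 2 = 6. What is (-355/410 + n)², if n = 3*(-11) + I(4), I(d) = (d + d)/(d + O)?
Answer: 66699889/60516 ≈ 1102.2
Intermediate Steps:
O = 8 (O = 2 + 6 = 8)
I(d) = 2*d/(8 + d) (I(d) = (d + d)/(d + 8) = (2*d)/(8 + d) = 2*d/(8 + d))
n = -97/3 (n = 3*(-11) + 2*4/(8 + 4) = -33 + 2*4/12 = -33 + 2*4*(1/12) = -33 + ⅔ = -97/3 ≈ -32.333)
(-355/410 + n)² = (-355/410 - 97/3)² = (-355*1/410 - 97/3)² = (-71/82 - 97/3)² = (-8167/246)² = 66699889/60516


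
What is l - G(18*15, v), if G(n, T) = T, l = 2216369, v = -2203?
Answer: 2218572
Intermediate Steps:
l - G(18*15, v) = 2216369 - 1*(-2203) = 2216369 + 2203 = 2218572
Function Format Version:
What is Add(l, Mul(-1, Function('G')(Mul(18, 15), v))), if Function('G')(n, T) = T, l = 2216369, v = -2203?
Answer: 2218572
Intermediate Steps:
Add(l, Mul(-1, Function('G')(Mul(18, 15), v))) = Add(2216369, Mul(-1, -2203)) = Add(2216369, 2203) = 2218572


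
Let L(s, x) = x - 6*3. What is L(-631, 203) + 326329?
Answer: 326514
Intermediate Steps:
L(s, x) = -18 + x (L(s, x) = x - 18 = -18 + x)
L(-631, 203) + 326329 = (-18 + 203) + 326329 = 185 + 326329 = 326514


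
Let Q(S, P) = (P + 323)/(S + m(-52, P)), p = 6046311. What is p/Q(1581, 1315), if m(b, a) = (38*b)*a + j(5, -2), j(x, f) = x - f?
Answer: -2616895802162/273 ≈ -9.5857e+9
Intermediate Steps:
m(b, a) = 7 + 38*a*b (m(b, a) = (38*b)*a + (5 - 1*(-2)) = 38*a*b + (5 + 2) = 38*a*b + 7 = 7 + 38*a*b)
Q(S, P) = (323 + P)/(7 + S - 1976*P) (Q(S, P) = (P + 323)/(S + (7 + 38*P*(-52))) = (323 + P)/(S + (7 - 1976*P)) = (323 + P)/(7 + S - 1976*P))
p/Q(1581, 1315) = 6046311/(((323 + 1315)/(7 + 1581 - 1976*1315))) = 6046311/((1638/(7 + 1581 - 2598440))) = 6046311/((1638/(-2596852))) = 6046311/((-1/2596852*1638)) = 6046311/(-819/1298426) = 6046311*(-1298426/819) = -2616895802162/273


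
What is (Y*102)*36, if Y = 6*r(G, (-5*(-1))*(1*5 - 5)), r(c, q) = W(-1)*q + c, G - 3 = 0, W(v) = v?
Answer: 66096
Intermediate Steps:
G = 3 (G = 3 + 0 = 3)
r(c, q) = c - q (r(c, q) = -q + c = c - q)
Y = 18 (Y = 6*(3 - (-5*(-1))*(1*5 - 5)) = 6*(3 - 5*(5 - 5)) = 6*(3 - 5*0) = 6*(3 - 1*0) = 6*(3 + 0) = 6*3 = 18)
(Y*102)*36 = (18*102)*36 = 1836*36 = 66096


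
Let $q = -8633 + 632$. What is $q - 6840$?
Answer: $-14841$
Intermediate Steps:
$q = -8001$
$q - 6840 = -8001 - 6840 = -14841$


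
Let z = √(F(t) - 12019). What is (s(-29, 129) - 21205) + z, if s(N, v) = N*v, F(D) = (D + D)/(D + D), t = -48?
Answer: -24946 + I*√12018 ≈ -24946.0 + 109.63*I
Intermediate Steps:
F(D) = 1 (F(D) = (2*D)/((2*D)) = (2*D)*(1/(2*D)) = 1)
z = I*√12018 (z = √(1 - 12019) = √(-12018) = I*√12018 ≈ 109.63*I)
(s(-29, 129) - 21205) + z = (-29*129 - 21205) + I*√12018 = (-3741 - 21205) + I*√12018 = -24946 + I*√12018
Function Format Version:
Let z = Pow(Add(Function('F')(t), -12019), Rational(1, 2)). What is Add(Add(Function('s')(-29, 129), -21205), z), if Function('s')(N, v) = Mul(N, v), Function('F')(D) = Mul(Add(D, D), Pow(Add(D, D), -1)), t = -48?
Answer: Add(-24946, Mul(I, Pow(12018, Rational(1, 2)))) ≈ Add(-24946., Mul(109.63, I))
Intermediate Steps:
Function('F')(D) = 1 (Function('F')(D) = Mul(Mul(2, D), Pow(Mul(2, D), -1)) = Mul(Mul(2, D), Mul(Rational(1, 2), Pow(D, -1))) = 1)
z = Mul(I, Pow(12018, Rational(1, 2))) (z = Pow(Add(1, -12019), Rational(1, 2)) = Pow(-12018, Rational(1, 2)) = Mul(I, Pow(12018, Rational(1, 2))) ≈ Mul(109.63, I))
Add(Add(Function('s')(-29, 129), -21205), z) = Add(Add(Mul(-29, 129), -21205), Mul(I, Pow(12018, Rational(1, 2)))) = Add(Add(-3741, -21205), Mul(I, Pow(12018, Rational(1, 2)))) = Add(-24946, Mul(I, Pow(12018, Rational(1, 2))))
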